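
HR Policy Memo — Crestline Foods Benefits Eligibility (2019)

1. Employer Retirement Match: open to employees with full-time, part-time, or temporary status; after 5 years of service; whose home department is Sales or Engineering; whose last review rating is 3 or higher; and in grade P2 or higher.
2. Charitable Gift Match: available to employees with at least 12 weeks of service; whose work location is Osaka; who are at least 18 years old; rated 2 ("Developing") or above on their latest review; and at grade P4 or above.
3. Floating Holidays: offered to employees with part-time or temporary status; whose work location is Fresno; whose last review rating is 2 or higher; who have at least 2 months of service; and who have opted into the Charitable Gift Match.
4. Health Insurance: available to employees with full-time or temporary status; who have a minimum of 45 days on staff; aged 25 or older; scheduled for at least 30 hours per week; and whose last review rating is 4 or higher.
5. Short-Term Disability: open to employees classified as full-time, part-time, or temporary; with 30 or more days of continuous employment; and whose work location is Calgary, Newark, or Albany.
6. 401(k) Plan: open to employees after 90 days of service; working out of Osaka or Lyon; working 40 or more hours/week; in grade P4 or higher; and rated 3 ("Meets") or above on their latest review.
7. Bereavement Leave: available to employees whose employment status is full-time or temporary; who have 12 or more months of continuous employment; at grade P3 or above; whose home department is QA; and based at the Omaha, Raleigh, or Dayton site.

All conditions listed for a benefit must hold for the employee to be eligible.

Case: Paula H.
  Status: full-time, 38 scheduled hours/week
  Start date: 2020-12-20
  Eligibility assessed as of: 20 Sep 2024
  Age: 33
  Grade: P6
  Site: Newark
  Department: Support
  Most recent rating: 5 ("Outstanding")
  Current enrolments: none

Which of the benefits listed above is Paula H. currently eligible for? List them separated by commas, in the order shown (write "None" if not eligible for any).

Health Insurance, Short-Term Disability

Service from 2020-12-20 to 20 Sep 2024: 1370 days.
Employer Retirement Match — status full-time ✓; service 1370 days < 5 years (≈1825 days) ✗ → not eligible.
Charitable Gift Match — service 1370 days ≥ 12 weeks (≈84 days) ✓; site Newark ✗ (not Osaka) → not eligible.
Floating Holidays — status full-time ✗ (requires part-time or temporary) → not eligible.
Health Insurance — status full-time ✓; service 1370 days ≥ 45 days ✓; age 33 ≥ 25 ✓; 38 hrs/wk ≥ 30 ✓; rating 5 ≥ 4 ✓ → eligible.
Short-Term Disability — status full-time ✓; service 1370 days ≥ 30 days ✓; site Newark ✓ → eligible.
401(k) Plan — service 1370 days ≥ 90 days ✓; site Newark ✗ (not Osaka or Lyon) → not eligible.
Bereavement Leave — status full-time ✓; service 1370 days ≥ 12 months (≈360 days) ✓; grade P6 ≥ P3 ✓; dept Support ✗ → not eligible.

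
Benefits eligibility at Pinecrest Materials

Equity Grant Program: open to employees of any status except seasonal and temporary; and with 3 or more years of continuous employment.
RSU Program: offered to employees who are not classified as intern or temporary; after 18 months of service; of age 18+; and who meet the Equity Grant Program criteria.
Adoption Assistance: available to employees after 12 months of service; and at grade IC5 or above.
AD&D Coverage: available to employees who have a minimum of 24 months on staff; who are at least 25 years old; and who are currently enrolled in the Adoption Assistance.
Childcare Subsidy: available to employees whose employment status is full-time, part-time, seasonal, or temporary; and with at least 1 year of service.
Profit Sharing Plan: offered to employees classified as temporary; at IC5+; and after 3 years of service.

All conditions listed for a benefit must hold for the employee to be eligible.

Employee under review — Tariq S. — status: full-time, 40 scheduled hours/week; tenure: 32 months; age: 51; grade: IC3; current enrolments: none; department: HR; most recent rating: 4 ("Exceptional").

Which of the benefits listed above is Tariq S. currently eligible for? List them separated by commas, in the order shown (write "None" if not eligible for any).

Childcare Subsidy

Equity Grant Program — status full-time ✓ (not excluded); service 32 months < 3 years (≈1095 days) ✗ → not eligible.
RSU Program — status full-time ✓ (not excluded); service 32 months ≥ 18 months ✓; age 51 ≥ 18 ✓; not eligible for Equity Grant Program ✗ → not eligible.
Adoption Assistance — service 32 months ≥ 12 months ✓; grade IC3 < IC5 ✗ → not eligible.
AD&D Coverage — service 32 months ≥ 24 months ✓; age 51 ≥ 25 ✓; not enrolled in Adoption Assistance ✗ → not eligible.
Childcare Subsidy — status full-time ✓; service 32 months ≥ 1 year (≈365 days) ✓ → eligible.
Profit Sharing Plan — status full-time ✗ (requires temporary) → not eligible.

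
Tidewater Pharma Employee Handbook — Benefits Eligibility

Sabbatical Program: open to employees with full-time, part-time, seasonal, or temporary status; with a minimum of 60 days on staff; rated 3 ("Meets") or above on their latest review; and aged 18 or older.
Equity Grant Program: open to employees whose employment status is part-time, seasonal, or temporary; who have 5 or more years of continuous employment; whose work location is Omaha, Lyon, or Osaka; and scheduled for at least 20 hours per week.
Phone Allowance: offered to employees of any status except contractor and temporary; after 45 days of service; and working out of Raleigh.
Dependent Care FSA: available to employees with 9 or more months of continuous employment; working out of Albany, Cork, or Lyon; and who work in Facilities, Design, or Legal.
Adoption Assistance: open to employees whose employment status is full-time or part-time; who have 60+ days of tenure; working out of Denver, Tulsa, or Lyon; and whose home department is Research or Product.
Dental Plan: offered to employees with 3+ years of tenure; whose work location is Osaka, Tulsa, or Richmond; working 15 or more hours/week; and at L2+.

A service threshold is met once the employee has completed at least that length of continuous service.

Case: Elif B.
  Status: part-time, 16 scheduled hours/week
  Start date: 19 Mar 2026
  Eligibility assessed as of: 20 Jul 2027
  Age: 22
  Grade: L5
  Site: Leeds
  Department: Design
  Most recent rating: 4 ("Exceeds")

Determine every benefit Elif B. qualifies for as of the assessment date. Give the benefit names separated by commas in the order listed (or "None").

Sabbatical Program

Service from 19 Mar 2026 to 20 Jul 2027: 488 days.
Sabbatical Program — status part-time ✓; service 488 days ≥ 60 days ✓; rating 4 ≥ 3 ✓; age 22 ≥ 18 ✓ → eligible.
Equity Grant Program — status part-time ✓; service 488 days < 5 years (≈1825 days) ✗ → not eligible.
Phone Allowance — status part-time ✓ (not excluded); service 488 days ≥ 45 days ✓; site Leeds ✗ (not Raleigh) → not eligible.
Dependent Care FSA — service 488 days ≥ 9 months (≈270 days) ✓; site Leeds ✗ (not Albany, Cork, or Lyon) → not eligible.
Adoption Assistance — status part-time ✓; service 488 days ≥ 60 days ✓; site Leeds ✗ (not Denver, Tulsa, or Lyon) → not eligible.
Dental Plan — service 488 days < 3 years (≈1095 days) ✗ → not eligible.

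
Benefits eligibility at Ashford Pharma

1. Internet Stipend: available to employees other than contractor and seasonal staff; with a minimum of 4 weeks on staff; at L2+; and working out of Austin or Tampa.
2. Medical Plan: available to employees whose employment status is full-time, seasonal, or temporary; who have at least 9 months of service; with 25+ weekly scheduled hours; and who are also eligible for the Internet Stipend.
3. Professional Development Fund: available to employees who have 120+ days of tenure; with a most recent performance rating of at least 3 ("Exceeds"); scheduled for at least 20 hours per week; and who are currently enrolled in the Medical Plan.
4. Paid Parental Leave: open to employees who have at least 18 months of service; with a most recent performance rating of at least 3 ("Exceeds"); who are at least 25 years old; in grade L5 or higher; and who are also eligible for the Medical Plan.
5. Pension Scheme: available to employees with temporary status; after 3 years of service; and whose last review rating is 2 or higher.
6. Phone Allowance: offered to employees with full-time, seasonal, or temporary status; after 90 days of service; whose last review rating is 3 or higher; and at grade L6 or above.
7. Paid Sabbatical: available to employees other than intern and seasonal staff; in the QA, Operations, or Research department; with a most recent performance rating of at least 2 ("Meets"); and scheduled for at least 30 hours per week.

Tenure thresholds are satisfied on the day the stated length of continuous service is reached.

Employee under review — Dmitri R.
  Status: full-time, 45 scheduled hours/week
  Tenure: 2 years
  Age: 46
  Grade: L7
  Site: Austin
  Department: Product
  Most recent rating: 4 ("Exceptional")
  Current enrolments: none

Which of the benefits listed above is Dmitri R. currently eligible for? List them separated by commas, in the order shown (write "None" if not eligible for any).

Internet Stipend — status full-time ✓ (not excluded); service 2 years ≥ 4 weeks (≈28 days) ✓; grade L7 ≥ L2 ✓; site Austin ✓ → eligible.
Medical Plan — status full-time ✓; service 2 years ≥ 9 months (≈270 days) ✓; 45 hrs/wk ≥ 25 ✓; eligible for Internet Stipend ✓ → eligible.
Professional Development Fund — service 2 years ≥ 120 days ✓; rating 4 ≥ 3 ✓; 45 hrs/wk ≥ 20 ✓; not enrolled in Medical Plan ✗ → not eligible.
Paid Parental Leave — service 2 years ≥ 18 months (≈540 days) ✓; rating 4 ≥ 3 ✓; age 46 ≥ 25 ✓; grade L7 ≥ L5 ✓; eligible for Medical Plan ✓ → eligible.
Pension Scheme — status full-time ✗ (requires temporary) → not eligible.
Phone Allowance — status full-time ✓; service 2 years ≥ 90 days ✓; rating 4 ≥ 3 ✓; grade L7 ≥ L6 ✓ → eligible.
Paid Sabbatical — status full-time ✓ (not excluded); dept Product ✗ → not eligible.

Internet Stipend, Medical Plan, Paid Parental Leave, Phone Allowance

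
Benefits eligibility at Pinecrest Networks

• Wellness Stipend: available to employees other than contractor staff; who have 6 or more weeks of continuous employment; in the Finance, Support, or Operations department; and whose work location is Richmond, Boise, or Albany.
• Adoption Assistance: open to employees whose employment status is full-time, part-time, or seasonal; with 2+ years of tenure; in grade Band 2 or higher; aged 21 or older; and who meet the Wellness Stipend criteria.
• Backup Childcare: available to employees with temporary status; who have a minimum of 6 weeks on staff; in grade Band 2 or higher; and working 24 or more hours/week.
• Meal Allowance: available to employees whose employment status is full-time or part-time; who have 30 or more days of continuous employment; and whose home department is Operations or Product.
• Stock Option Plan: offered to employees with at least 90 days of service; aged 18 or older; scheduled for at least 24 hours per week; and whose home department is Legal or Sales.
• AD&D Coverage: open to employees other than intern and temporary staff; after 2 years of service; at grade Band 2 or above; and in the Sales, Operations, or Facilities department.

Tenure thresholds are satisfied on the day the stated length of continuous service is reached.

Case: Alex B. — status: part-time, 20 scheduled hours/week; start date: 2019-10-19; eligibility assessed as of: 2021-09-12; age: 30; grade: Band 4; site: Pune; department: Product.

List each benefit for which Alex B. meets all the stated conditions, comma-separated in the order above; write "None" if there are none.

Meal Allowance

Service from 2019-10-19 to 2021-09-12: 694 days.
Wellness Stipend — status part-time ✓ (not excluded); service 694 days ≥ 6 weeks (≈42 days) ✓; dept Product ✗ → not eligible.
Adoption Assistance — status part-time ✓; service 694 days < 2 years (≈730 days) ✗ → not eligible.
Backup Childcare — status part-time ✗ (requires temporary) → not eligible.
Meal Allowance — status part-time ✓; service 694 days ≥ 30 days ✓; dept Product ✓ → eligible.
Stock Option Plan — service 694 days ≥ 90 days ✓; age 30 ≥ 18 ✓; 20 hrs/wk < 24 ✗ → not eligible.
AD&D Coverage — status part-time ✓ (not excluded); service 694 days < 2 years (≈730 days) ✗ → not eligible.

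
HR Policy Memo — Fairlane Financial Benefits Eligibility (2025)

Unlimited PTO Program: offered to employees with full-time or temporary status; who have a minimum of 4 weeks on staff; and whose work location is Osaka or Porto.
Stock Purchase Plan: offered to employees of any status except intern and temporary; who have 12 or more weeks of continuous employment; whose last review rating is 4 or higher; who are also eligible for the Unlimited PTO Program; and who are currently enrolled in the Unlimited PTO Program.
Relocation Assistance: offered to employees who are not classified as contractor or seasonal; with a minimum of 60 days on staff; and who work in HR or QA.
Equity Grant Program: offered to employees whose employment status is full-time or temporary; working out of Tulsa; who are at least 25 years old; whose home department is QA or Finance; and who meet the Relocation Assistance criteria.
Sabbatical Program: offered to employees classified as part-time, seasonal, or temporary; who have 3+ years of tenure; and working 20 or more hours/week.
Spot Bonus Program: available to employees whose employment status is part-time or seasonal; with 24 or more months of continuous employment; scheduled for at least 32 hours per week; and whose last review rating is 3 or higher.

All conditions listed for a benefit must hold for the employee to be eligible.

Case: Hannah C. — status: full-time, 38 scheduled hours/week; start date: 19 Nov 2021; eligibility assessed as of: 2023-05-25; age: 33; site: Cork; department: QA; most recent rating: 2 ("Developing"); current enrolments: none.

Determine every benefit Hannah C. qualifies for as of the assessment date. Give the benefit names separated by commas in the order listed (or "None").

Service from 19 Nov 2021 to 2023-05-25: 552 days.
Unlimited PTO Program — status full-time ✓; service 552 days ≥ 4 weeks (≈28 days) ✓; site Cork ✗ (not Osaka or Porto) → not eligible.
Stock Purchase Plan — status full-time ✓ (not excluded); service 552 days ≥ 12 weeks (≈84 days) ✓; rating 2 < 4 ✗ → not eligible.
Relocation Assistance — status full-time ✓ (not excluded); service 552 days ≥ 60 days ✓; dept QA ✓ → eligible.
Equity Grant Program — status full-time ✓; site Cork ✗ (not Tulsa) → not eligible.
Sabbatical Program — status full-time ✗ (requires part-time, seasonal, or temporary) → not eligible.
Spot Bonus Program — status full-time ✗ (requires part-time or seasonal) → not eligible.

Relocation Assistance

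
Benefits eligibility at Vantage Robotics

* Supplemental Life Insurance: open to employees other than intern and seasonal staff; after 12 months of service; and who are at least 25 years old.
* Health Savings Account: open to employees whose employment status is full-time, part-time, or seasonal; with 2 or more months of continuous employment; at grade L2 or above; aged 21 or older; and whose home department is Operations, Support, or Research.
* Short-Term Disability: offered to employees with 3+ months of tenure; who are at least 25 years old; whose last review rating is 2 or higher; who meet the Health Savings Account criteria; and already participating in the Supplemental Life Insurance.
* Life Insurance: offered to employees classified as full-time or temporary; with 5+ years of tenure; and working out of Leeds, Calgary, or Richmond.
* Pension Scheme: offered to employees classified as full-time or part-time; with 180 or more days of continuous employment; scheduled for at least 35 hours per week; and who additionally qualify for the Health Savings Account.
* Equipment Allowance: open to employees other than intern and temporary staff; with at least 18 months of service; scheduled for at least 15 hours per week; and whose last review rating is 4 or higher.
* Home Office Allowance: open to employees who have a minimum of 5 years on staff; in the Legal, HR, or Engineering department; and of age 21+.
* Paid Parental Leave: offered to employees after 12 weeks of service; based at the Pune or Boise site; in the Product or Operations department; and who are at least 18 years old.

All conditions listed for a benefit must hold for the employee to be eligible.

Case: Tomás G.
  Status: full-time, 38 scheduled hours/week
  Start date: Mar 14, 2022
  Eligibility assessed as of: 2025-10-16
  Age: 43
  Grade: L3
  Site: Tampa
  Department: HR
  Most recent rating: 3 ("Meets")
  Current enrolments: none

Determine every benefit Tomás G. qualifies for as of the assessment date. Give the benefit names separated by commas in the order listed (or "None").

Service from Mar 14, 2022 to 2025-10-16: 1312 days.
Supplemental Life Insurance — status full-time ✓ (not excluded); service 1312 days ≥ 12 months (≈360 days) ✓; age 43 ≥ 25 ✓ → eligible.
Health Savings Account — status full-time ✓; service 1312 days ≥ 2 months (≈60 days) ✓; grade L3 ≥ L2 ✓; age 43 ≥ 21 ✓; dept HR ✗ → not eligible.
Short-Term Disability — service 1312 days ≥ 3 months (≈90 days) ✓; age 43 ≥ 25 ✓; rating 3 ≥ 2 ✓; not eligible for Health Savings Account ✗ → not eligible.
Life Insurance — status full-time ✓; service 1312 days < 5 years (≈1825 days) ✗ → not eligible.
Pension Scheme — status full-time ✓; service 1312 days ≥ 180 days ✓; 38 hrs/wk ≥ 35 ✓; not eligible for Health Savings Account ✗ → not eligible.
Equipment Allowance — status full-time ✓ (not excluded); service 1312 days ≥ 18 months (≈540 days) ✓; 38 hrs/wk ≥ 15 ✓; rating 3 < 4 ✗ → not eligible.
Home Office Allowance — service 1312 days < 5 years (≈1825 days) ✗ → not eligible.
Paid Parental Leave — service 1312 days ≥ 12 weeks (≈84 days) ✓; site Tampa ✗ (not Pune or Boise) → not eligible.

Supplemental Life Insurance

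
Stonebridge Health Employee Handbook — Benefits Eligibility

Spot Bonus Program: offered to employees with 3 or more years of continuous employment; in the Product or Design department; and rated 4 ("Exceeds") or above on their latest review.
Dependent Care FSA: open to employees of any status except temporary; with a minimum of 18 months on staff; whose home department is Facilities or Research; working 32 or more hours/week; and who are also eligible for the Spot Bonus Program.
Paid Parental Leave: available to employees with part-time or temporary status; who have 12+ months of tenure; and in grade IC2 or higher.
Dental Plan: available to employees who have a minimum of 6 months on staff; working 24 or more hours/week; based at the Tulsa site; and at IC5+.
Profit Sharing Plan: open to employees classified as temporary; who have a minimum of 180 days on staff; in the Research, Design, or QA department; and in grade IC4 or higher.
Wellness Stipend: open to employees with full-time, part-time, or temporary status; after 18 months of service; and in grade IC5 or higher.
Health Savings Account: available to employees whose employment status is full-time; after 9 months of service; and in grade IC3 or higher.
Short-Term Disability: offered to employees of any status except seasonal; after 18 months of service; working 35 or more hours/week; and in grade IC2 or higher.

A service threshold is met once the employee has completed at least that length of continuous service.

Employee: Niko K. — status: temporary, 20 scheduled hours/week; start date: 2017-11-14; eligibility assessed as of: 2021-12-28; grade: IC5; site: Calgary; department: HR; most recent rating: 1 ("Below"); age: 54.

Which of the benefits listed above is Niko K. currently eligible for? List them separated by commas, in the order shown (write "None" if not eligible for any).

Service from 2017-11-14 to 2021-12-28: 1505 days.
Spot Bonus Program — service 1505 days ≥ 3 years (≈1095 days) ✓; dept HR ✗ → not eligible.
Dependent Care FSA — status temporary ✗ (excluded) → not eligible.
Paid Parental Leave — status temporary ✓; service 1505 days ≥ 12 months (≈360 days) ✓; grade IC5 ≥ IC2 ✓ → eligible.
Dental Plan — service 1505 days ≥ 6 months (≈180 days) ✓; 20 hrs/wk < 24 ✗ → not eligible.
Profit Sharing Plan — status temporary ✓; service 1505 days ≥ 180 days ✓; dept HR ✗ → not eligible.
Wellness Stipend — status temporary ✓; service 1505 days ≥ 18 months (≈540 days) ✓; grade IC5 ≥ IC5 ✓ → eligible.
Health Savings Account — status temporary ✗ (requires full-time) → not eligible.
Short-Term Disability — status temporary ✓ (not excluded); service 1505 days ≥ 18 months (≈540 days) ✓; 20 hrs/wk < 35 ✗ → not eligible.

Paid Parental Leave, Wellness Stipend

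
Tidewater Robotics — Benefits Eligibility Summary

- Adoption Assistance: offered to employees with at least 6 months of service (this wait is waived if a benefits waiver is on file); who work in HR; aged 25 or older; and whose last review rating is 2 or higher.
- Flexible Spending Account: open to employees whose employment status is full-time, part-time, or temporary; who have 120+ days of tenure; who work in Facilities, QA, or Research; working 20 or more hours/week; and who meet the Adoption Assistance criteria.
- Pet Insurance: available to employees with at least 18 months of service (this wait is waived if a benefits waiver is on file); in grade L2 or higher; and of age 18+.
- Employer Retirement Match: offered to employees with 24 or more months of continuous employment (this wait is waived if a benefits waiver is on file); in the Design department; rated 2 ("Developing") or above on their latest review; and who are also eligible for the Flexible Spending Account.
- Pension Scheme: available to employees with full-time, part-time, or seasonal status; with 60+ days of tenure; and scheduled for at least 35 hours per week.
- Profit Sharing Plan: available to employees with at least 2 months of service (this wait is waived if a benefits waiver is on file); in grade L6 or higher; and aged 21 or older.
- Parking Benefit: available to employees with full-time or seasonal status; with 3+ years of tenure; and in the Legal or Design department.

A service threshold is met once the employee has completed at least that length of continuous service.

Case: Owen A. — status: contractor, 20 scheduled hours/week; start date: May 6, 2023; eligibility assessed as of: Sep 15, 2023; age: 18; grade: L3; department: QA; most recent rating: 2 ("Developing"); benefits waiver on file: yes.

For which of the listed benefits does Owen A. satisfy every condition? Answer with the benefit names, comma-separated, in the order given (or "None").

Service from May 6, 2023 to Sep 15, 2023: 132 days.
Adoption Assistance — benefits waiver on file ✓; dept QA ✗ → not eligible.
Flexible Spending Account — status contractor ✗ (requires full-time, part-time, or temporary) → not eligible.
Pet Insurance — benefits waiver on file ✓; grade L3 ≥ L2 ✓; age 18 ≥ 18 ✓ → eligible.
Employer Retirement Match — benefits waiver on file ✓; dept QA ✗ → not eligible.
Pension Scheme — status contractor ✗ (requires full-time, part-time, or seasonal) → not eligible.
Profit Sharing Plan — benefits waiver on file ✓; grade L3 < L6 ✗ → not eligible.
Parking Benefit — status contractor ✗ (requires full-time or seasonal) → not eligible.

Pet Insurance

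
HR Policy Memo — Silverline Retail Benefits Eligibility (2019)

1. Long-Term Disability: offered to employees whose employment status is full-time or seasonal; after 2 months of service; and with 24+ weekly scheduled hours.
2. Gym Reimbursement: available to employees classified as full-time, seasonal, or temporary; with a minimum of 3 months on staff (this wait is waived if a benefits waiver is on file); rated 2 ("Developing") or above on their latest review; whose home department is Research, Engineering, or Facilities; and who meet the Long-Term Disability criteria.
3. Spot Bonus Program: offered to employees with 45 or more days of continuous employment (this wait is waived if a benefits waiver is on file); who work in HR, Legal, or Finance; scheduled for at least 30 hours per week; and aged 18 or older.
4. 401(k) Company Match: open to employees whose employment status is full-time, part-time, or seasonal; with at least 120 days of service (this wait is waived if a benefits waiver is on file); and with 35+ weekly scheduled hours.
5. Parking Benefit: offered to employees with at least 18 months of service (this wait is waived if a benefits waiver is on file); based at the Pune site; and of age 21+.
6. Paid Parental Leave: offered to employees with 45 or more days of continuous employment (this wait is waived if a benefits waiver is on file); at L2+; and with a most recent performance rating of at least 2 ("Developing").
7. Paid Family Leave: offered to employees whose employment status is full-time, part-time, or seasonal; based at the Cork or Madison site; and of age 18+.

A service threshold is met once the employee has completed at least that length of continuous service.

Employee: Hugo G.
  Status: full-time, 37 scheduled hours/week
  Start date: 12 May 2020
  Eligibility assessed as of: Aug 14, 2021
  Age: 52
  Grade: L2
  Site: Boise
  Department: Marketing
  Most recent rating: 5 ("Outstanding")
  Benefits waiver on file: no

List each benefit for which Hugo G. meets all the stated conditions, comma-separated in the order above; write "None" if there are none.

Long-Term Disability, 401(k) Company Match, Paid Parental Leave

Service from 12 May 2020 to Aug 14, 2021: 459 days.
Long-Term Disability — status full-time ✓; service 459 days ≥ 2 months (≈60 days) ✓; 37 hrs/wk ≥ 24 ✓ → eligible.
Gym Reimbursement — status full-time ✓; no waiver, service 459 days ≥ 3 months (≈90 days) ✓; rating 5 ≥ 2 ✓; dept Marketing ✗ → not eligible.
Spot Bonus Program — no waiver, service 459 days ≥ 45 days ✓; dept Marketing ✗ → not eligible.
401(k) Company Match — status full-time ✓; no waiver, service 459 days ≥ 120 days ✓; 37 hrs/wk ≥ 35 ✓ → eligible.
Parking Benefit — no waiver, service 459 days < 18 months (≈540 days) ✗ → not eligible.
Paid Parental Leave — no waiver, service 459 days ≥ 45 days ✓; grade L2 ≥ L2 ✓; rating 5 ≥ 2 ✓ → eligible.
Paid Family Leave — status full-time ✓; site Boise ✗ (not Cork or Madison) → not eligible.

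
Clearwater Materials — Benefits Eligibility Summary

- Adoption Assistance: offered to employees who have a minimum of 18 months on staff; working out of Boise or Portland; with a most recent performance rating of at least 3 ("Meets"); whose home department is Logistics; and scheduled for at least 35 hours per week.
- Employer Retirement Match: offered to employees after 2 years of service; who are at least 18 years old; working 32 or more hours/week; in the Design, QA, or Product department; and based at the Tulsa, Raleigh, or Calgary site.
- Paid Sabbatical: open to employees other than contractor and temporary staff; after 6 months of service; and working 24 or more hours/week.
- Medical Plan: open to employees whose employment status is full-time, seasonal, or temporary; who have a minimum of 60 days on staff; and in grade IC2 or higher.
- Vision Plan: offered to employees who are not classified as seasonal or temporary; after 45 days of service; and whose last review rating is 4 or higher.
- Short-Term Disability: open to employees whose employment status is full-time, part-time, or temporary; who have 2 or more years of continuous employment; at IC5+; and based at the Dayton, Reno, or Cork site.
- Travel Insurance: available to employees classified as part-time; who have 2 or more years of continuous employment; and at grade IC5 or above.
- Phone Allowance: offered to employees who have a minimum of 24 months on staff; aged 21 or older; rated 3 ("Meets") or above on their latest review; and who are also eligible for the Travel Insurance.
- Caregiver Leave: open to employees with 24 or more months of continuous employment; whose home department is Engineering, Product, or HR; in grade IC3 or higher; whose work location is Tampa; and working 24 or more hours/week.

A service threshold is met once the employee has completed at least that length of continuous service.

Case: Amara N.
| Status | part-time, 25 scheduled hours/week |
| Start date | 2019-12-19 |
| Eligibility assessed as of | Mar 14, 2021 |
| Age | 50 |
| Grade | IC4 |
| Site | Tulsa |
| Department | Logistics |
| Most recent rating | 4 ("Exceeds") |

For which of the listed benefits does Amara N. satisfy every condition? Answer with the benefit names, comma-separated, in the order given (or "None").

Paid Sabbatical, Vision Plan

Service from 2019-12-19 to Mar 14, 2021: 451 days.
Adoption Assistance — service 451 days < 18 months (≈540 days) ✗ → not eligible.
Employer Retirement Match — service 451 days < 2 years (≈730 days) ✗ → not eligible.
Paid Sabbatical — status part-time ✓ (not excluded); service 451 days ≥ 6 months (≈180 days) ✓; 25 hrs/wk ≥ 24 ✓ → eligible.
Medical Plan — status part-time ✗ (requires full-time, seasonal, or temporary) → not eligible.
Vision Plan — status part-time ✓ (not excluded); service 451 days ≥ 45 days ✓; rating 4 ≥ 4 ✓ → eligible.
Short-Term Disability — status part-time ✓; service 451 days < 2 years (≈730 days) ✗ → not eligible.
Travel Insurance — status part-time ✓; service 451 days < 2 years (≈730 days) ✗ → not eligible.
Phone Allowance — service 451 days < 24 months (≈720 days) ✗ → not eligible.
Caregiver Leave — service 451 days < 24 months (≈720 days) ✗ → not eligible.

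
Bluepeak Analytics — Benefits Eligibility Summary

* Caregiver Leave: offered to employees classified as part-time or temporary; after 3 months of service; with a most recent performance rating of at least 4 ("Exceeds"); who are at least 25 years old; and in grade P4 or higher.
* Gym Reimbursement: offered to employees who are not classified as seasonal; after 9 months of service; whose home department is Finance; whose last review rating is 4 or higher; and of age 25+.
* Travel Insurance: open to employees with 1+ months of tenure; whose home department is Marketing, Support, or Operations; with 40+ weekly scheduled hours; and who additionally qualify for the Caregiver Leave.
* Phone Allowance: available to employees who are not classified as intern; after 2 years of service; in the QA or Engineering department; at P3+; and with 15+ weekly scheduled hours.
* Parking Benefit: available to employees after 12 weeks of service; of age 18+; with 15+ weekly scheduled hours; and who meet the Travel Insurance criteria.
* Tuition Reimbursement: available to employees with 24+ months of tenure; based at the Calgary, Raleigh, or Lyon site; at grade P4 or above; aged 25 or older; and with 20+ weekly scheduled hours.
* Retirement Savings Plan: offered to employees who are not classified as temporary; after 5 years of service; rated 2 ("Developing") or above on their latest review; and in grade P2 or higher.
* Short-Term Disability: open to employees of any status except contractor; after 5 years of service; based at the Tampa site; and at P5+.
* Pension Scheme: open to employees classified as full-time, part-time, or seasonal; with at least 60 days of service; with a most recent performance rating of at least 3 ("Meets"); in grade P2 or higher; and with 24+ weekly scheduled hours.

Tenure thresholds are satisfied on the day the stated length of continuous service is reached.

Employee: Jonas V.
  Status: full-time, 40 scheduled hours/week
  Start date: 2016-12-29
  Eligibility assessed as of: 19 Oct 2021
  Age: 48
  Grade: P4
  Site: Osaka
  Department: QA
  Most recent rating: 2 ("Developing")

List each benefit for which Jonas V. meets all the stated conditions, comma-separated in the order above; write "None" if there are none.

Service from 2016-12-29 to 19 Oct 2021: 1755 days.
Caregiver Leave — status full-time ✗ (requires part-time or temporary) → not eligible.
Gym Reimbursement — status full-time ✓ (not excluded); service 1755 days ≥ 9 months (≈270 days) ✓; dept QA ✗ → not eligible.
Travel Insurance — service 1755 days ≥ 1 month (≈30 days) ✓; dept QA ✗ → not eligible.
Phone Allowance — status full-time ✓ (not excluded); service 1755 days ≥ 2 years (≈730 days) ✓; dept QA ✓; grade P4 ≥ P3 ✓; 40 hrs/wk ≥ 15 ✓ → eligible.
Parking Benefit — service 1755 days ≥ 12 weeks (≈84 days) ✓; age 48 ≥ 18 ✓; 40 hrs/wk ≥ 15 ✓; not eligible for Travel Insurance ✗ → not eligible.
Tuition Reimbursement — service 1755 days ≥ 24 months (≈720 days) ✓; site Osaka ✗ (not Calgary, Raleigh, or Lyon) → not eligible.
Retirement Savings Plan — status full-time ✓ (not excluded); service 1755 days < 5 years (≈1825 days) ✗ → not eligible.
Short-Term Disability — status full-time ✓ (not excluded); service 1755 days < 5 years (≈1825 days) ✗ → not eligible.
Pension Scheme — status full-time ✓; service 1755 days ≥ 60 days ✓; rating 2 < 3 ✗ → not eligible.

Phone Allowance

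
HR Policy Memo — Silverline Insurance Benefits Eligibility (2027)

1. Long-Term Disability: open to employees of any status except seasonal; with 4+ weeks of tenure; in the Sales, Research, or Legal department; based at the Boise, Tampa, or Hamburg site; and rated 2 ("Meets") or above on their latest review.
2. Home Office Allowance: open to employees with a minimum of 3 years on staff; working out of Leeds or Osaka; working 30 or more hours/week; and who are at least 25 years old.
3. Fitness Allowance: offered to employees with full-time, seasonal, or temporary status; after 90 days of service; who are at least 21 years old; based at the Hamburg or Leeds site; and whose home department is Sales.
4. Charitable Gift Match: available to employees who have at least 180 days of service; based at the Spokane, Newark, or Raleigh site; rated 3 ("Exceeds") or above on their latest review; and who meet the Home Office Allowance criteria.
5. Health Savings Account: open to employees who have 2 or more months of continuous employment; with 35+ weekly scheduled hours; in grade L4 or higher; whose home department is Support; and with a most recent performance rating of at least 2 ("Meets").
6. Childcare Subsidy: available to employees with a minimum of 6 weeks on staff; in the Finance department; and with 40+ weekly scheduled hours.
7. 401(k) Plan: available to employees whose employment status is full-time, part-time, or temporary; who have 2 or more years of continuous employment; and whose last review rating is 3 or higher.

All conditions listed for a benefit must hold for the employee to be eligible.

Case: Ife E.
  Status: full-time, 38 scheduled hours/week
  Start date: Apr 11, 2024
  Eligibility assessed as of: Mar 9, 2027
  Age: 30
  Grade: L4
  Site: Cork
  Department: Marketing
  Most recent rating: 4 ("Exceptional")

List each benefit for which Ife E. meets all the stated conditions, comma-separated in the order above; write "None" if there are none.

401(k) Plan

Service from Apr 11, 2024 to Mar 9, 2027: 1062 days.
Long-Term Disability — status full-time ✓ (not excluded); service 1062 days ≥ 4 weeks (≈28 days) ✓; dept Marketing ✗ → not eligible.
Home Office Allowance — service 1062 days < 3 years (≈1095 days) ✗ → not eligible.
Fitness Allowance — status full-time ✓; service 1062 days ≥ 90 days ✓; age 30 ≥ 21 ✓; site Cork ✗ (not Hamburg or Leeds) → not eligible.
Charitable Gift Match — service 1062 days ≥ 180 days ✓; site Cork ✗ (not Spokane, Newark, or Raleigh) → not eligible.
Health Savings Account — service 1062 days ≥ 2 months (≈60 days) ✓; 38 hrs/wk ≥ 35 ✓; grade L4 ≥ L4 ✓; dept Marketing ✗ → not eligible.
Childcare Subsidy — service 1062 days ≥ 6 weeks (≈42 days) ✓; dept Marketing ✗ → not eligible.
401(k) Plan — status full-time ✓; service 1062 days ≥ 2 years (≈730 days) ✓; rating 4 ≥ 3 ✓ → eligible.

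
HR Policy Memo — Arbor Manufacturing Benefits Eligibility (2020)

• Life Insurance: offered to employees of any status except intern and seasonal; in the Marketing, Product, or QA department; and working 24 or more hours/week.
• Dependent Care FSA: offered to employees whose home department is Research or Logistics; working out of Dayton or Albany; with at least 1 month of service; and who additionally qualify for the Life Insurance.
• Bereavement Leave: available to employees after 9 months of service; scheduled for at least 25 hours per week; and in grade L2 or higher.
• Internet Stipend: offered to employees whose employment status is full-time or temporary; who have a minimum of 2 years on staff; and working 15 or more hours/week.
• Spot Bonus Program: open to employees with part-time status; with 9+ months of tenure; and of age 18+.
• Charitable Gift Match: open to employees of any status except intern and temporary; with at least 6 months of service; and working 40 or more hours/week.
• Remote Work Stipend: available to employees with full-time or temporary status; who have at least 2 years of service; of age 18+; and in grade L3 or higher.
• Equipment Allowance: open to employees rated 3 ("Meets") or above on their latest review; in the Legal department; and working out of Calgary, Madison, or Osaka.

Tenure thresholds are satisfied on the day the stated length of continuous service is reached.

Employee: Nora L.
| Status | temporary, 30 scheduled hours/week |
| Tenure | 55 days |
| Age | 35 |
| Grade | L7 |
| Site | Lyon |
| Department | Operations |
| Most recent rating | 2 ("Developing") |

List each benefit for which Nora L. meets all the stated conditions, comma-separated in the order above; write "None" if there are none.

None

Life Insurance — status temporary ✓ (not excluded); dept Operations ✗ → not eligible.
Dependent Care FSA — dept Operations ✗ → not eligible.
Bereavement Leave — service 55 days < 9 months (≈270 days) ✗ → not eligible.
Internet Stipend — status temporary ✓; service 55 days < 2 years (≈730 days) ✗ → not eligible.
Spot Bonus Program — status temporary ✗ (requires part-time) → not eligible.
Charitable Gift Match — status temporary ✗ (excluded) → not eligible.
Remote Work Stipend — status temporary ✓; service 55 days < 2 years (≈730 days) ✗ → not eligible.
Equipment Allowance — rating 2 < 3 ✗ → not eligible.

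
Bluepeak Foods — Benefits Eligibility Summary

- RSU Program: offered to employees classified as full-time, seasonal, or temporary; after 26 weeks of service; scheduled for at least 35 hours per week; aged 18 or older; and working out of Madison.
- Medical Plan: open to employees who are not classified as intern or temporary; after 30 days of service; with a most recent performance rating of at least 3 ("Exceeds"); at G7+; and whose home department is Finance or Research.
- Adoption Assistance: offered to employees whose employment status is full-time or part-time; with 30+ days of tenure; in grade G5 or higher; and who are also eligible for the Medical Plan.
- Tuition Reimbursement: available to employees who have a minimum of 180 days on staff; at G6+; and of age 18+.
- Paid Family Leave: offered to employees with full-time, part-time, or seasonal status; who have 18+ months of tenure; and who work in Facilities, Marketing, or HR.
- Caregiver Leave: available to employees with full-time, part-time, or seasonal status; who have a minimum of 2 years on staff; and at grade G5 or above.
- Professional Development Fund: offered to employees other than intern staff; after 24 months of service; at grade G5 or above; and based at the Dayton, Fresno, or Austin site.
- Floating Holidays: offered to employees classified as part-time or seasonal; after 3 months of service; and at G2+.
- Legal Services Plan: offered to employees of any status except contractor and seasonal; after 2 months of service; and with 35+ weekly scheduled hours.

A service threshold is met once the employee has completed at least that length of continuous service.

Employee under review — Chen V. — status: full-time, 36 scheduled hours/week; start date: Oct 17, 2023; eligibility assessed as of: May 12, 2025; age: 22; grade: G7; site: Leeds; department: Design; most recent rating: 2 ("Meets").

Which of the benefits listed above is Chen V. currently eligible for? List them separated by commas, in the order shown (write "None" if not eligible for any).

Tuition Reimbursement, Legal Services Plan

Service from Oct 17, 2023 to May 12, 2025: 573 days.
RSU Program — status full-time ✓; service 573 days ≥ 26 weeks (≈182 days) ✓; 36 hrs/wk ≥ 35 ✓; age 22 ≥ 18 ✓; site Leeds ✗ (not Madison) → not eligible.
Medical Plan — status full-time ✓ (not excluded); service 573 days ≥ 30 days ✓; rating 2 < 3 ✗ → not eligible.
Adoption Assistance — status full-time ✓; service 573 days ≥ 30 days ✓; grade G7 ≥ G5 ✓; not eligible for Medical Plan ✗ → not eligible.
Tuition Reimbursement — service 573 days ≥ 180 days ✓; grade G7 ≥ G6 ✓; age 22 ≥ 18 ✓ → eligible.
Paid Family Leave — status full-time ✓; service 573 days ≥ 18 months (≈540 days) ✓; dept Design ✗ → not eligible.
Caregiver Leave — status full-time ✓; service 573 days < 2 years (≈730 days) ✗ → not eligible.
Professional Development Fund — status full-time ✓ (not excluded); service 573 days < 24 months (≈720 days) ✗ → not eligible.
Floating Holidays — status full-time ✗ (requires part-time or seasonal) → not eligible.
Legal Services Plan — status full-time ✓ (not excluded); service 573 days ≥ 2 months (≈60 days) ✓; 36 hrs/wk ≥ 35 ✓ → eligible.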